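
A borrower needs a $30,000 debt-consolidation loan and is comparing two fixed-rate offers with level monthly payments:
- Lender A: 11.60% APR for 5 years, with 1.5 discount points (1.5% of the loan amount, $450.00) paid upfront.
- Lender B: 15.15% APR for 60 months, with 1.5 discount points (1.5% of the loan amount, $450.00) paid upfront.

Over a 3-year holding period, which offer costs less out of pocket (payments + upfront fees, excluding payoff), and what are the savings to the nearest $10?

Lender A: monthly rate = 11.6%/12 = 0.0096667; payment = 30,000 × 0.0096667 / (1 − (1+0.0096667)^−60) = $661.29.
Lender B: at 15.15% the monthly rate is 0.0126250, so the payment is 30,000 × 0.0126250 / (1 − 1.0126250^−60) = $716.06.
Over 36 months: Lender A costs 36 × $661.29 + $450.00 = $24,256.44; Lender B costs 36 × $716.06 + $450.00 = $26,228.16.
Lender A is cheaper by $26,228.16 − $24,256.44 = $1,971.72.

Lender A by $1,970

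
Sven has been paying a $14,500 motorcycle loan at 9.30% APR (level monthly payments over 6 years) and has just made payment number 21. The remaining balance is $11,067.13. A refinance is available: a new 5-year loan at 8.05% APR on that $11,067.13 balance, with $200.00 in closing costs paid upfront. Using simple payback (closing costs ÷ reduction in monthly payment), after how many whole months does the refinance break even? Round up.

6 months

Current payment = 14,500 × 9.3%/12 / (1 − (1+0.0077500)^−72) = $263.53.
Refinanced payment = 11,067.13 × 0.0067083 / (1 − (1+0.0067083)^−60) = $224.67.
Monthly savings = $263.53 − $224.67 = $38.86.
Break-even = $200.00 / $38.86 = 5.15 → 6 months.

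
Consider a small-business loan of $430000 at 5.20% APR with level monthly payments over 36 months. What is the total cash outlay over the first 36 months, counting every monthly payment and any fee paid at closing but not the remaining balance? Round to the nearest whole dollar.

Monthly rate = 5.2%/12 = 0.0043333; payment = 430,000 × 0.0043333 / (1 − (1+0.0043333)^−36) = $12,926.13.
Total outlay = 36 × $12,926.13 = $465,340.68.

$465,341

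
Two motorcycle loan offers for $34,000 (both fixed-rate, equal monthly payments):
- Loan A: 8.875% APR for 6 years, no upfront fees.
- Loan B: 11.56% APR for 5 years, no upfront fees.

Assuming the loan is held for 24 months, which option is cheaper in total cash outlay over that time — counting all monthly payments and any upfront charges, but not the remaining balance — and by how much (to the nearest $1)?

Loan A: at 8.875% the monthly rate is 0.0073958, so the payment is 34,000 × 0.0073958 / (1 − 1.0073958^−72) = $610.76.
Loan B: monthly rate = 11.56%/12 = 0.0096333; payment = 34,000 × 0.0096333 / (1 − (1+0.0096333)^−60) = $748.77.
Over 24 months: Loan A costs 24 × $610.76 = $14,658.24; Loan B costs 24 × $748.77 = $17,970.48.
Loan A is cheaper by $17,970.48 − $14,658.24 = $3,312.24.

Loan A by $3,312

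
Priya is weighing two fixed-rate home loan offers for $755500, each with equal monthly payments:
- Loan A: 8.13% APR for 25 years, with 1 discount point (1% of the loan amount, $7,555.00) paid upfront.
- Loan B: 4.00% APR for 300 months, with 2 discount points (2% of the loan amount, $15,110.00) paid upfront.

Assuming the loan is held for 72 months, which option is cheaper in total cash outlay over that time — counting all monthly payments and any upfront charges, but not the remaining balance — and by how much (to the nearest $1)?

Loan A: monthly rate = 8.13%/12 = 0.0067750; payment = 755,500 × 0.0067750 / (1 − (1+0.0067750)^−300) = $5,896.28.
Loan B: at 4.00% the monthly rate is 0.0033333, so the payment is 755,500 × 0.0033333 / (1 − 1.0033333^−300) = $3,987.81.
Over 72 months: Loan A costs 72 × $5,896.28 + $7,555.00 = $432,087.16; Loan B costs 72 × $3,987.81 + $15,110.00 = $302,232.32.
Loan B is cheaper by $432,087.16 − $302,232.32 = $129,854.84.

Loan B by $129,855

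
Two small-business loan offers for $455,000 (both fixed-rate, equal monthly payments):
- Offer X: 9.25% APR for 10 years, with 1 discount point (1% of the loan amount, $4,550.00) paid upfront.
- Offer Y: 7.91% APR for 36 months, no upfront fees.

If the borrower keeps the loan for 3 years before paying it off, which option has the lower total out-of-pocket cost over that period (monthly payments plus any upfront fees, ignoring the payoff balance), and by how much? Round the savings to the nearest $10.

Offer X by $298,340

Offer X: at 9.25% the monthly rate is 0.0077083, so the payment is 455,000 × 0.0077083 / (1 − 1.0077083^−120) = $5,825.49.
Offer Y: at 7.91% the monthly rate is 0.0065917, so the payment is 455,000 × 0.0065917 / (1 − 1.0065917^−36) = $14,239.16.
Over 36 months: Offer X costs 36 × $5,825.49 + $4,550.00 = $214,267.64; Offer Y costs 36 × $14,239.16 = $512,609.76.
Offer X is cheaper by $512,609.76 − $214,267.64 = $298,342.12.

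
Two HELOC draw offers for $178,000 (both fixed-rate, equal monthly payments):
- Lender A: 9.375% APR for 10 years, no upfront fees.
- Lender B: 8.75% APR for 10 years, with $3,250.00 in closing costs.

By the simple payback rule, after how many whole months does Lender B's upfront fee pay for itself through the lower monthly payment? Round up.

Lender A: monthly rate = 9.375%/12 = 0.0078125; payment = 178,000 × 0.0078125 / (1 − (1+0.0078125)^−120) = $2,291.11.
Lender B: at 8.75% the monthly rate is 0.0072917, so the payment is 178,000 × 0.0072917 / (1 − 1.0072917^−120) = $2,230.82.
Monthly savings = $2,291.11 − $2,230.82 = $60.29.
Break-even = $3,250.00 / $60.29 = 53.91 → 54 months.

54 months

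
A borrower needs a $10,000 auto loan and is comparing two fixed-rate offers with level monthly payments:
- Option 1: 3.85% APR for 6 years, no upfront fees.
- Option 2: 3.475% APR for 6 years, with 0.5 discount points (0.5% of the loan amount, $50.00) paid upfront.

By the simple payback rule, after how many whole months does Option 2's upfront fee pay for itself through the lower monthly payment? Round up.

30 months

Option 1: monthly rate = 3.85%/12 = 0.0032083; payment = 10,000 × 0.0032083 / (1 − (1+0.0032083)^−72) = $155.77.
Option 2: at 3.475% the monthly rate is 0.0028958, so the payment is 10,000 × 0.0028958 / (1 − 1.0028958^−72) = $154.07.
Monthly savings = $155.77 − $154.07 = $1.70.
Break-even = $50.00 / $1.70 = 29.41 → 30 months.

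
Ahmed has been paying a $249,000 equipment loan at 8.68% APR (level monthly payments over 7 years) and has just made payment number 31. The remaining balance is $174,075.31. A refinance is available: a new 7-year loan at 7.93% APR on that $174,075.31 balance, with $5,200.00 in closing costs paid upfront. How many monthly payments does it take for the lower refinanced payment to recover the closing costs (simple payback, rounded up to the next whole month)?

5 months

Current payment = 249,000 × 8.68%/12 / (1 − (1+0.0072333)^−84) = $3,965.86.
Refinanced payment = 174,075.31 × 0.0066083 / (1 − (1+0.0066083)^−84) = $2,707.11.
Monthly savings = $3,965.86 − $2,707.11 = $1,258.75.
Break-even = $5,200.00 / $1,258.75 = 4.13 → 5 months.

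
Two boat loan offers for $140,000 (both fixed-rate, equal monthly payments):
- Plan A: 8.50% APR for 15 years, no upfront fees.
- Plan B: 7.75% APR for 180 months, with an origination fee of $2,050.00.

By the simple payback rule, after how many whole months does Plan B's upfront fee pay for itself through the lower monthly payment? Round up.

Plan A: at 8.50% the monthly rate is 0.0070833, so the payment is 140,000 × 0.0070833 / (1 − 1.0070833^−180) = $1,378.64.
Plan B: at 7.75% the monthly rate is 0.0064583, so the payment is 140,000 × 0.0064583 / (1 − 1.0064583^−180) = $1,317.79.
Monthly savings = $1,378.64 − $1,317.79 = $60.85.
Break-even = $2,050.00 / $60.85 = 33.69 → 34 months.

34 months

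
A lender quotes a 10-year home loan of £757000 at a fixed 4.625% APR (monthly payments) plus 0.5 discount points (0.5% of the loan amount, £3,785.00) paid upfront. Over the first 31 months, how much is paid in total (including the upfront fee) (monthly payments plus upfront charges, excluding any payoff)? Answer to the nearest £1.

£248,410

At 4.625% the monthly rate is 0.0038542, so the payment is 757,000 × 0.0038542 / (1 − 1.0038542^−120) = £7,891.12.
Total outlay = 31 × £7,891.12 + £3,785.00 = £248,409.72.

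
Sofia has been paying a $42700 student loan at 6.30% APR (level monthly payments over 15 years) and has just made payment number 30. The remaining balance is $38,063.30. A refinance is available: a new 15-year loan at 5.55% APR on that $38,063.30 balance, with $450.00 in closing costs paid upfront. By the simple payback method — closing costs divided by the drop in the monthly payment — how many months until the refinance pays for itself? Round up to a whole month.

Current payment = 42,700 × 6.3%/12 / (1 − (1+0.0052500)^−180) = $367.28.
Refinanced payment = 38,063.30 × 0.0046250 / (1 − (1+0.0046250)^−180) = $312.02.
Monthly savings = $367.28 − $312.02 = $55.26.
Break-even = $450.00 / $55.26 = 8.14 → 9 months.

9 months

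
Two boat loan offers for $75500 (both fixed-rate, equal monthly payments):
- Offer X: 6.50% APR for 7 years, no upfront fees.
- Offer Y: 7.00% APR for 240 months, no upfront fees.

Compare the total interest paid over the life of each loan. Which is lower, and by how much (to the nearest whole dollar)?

Offer X by $46,309

Offer X: at 6.50% the monthly rate is 0.0054167, so the payment is 75,500 × 0.0054167 / (1 − 1.0054167^−84) = $1,121.13.
Total interest on Offer X = 84 × $1,121.13 − $75,500 = $18,674.92.
Offer Y: monthly rate = 7%/12 = 0.0058333; payment = 75,500 × 0.0058333 / (1 − (1+0.0058333)^−240) = $585.35.
Total interest on Offer Y = 240 × $585.35 − $75,500 = $64,984.00.
Offer X is lower by $46,309.08.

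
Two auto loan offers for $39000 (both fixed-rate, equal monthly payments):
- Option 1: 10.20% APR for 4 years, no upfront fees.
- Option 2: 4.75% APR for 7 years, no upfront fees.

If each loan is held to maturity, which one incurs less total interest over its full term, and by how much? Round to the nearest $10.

Option 1: monthly rate = 10.2%/12 = 0.0085000; payment = 39,000 × 0.0085000 / (1 − (1+0.0085000)^−48) = $992.89.
Total interest on Option 1 = 48 × $992.89 − $39,000 = $8,658.72.
Option 2: monthly rate = 4.75%/12 = 0.0039583; payment = 39,000 × 0.0039583 / (1 − (1+0.0039583)^−84) = $546.65.
Total interest on Option 2 = 84 × $546.65 − $39,000 = $6,918.60.
Option 2 is lower by $1,740.12.

Option 2 by $1,740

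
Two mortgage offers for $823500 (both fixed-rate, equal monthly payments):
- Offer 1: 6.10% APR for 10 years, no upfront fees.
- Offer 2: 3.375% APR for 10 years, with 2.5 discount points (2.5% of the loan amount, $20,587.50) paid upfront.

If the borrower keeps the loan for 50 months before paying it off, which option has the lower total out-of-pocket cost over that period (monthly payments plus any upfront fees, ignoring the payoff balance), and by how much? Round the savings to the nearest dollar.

Offer 2 by $33,854

Offer 1: monthly rate = 6.1%/12 = 0.0050833; payment = 823,500 × 0.0050833 / (1 − (1+0.0050833)^−120) = $9,183.95.
Offer 2: monthly rate = 3.375%/12 = 0.0028125; payment = 823,500 × 0.0028125 / (1 − (1+0.0028125)^−120) = $8,095.12.
Over 50 months: Offer 1 costs 50 × $9,183.95 = $459,197.50; Offer 2 costs 50 × $8,095.12 + $20,587.50 = $425,343.50.
Offer 2 is cheaper by $459,197.50 − $425,343.50 = $33,854.00.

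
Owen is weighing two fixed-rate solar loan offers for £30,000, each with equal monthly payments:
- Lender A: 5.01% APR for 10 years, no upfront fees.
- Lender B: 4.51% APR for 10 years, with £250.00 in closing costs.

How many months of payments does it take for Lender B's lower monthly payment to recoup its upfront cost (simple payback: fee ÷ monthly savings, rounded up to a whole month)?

35 months

Lender A: at 5.01% the monthly rate is 0.0041750, so the payment is 30,000 × 0.0041750 / (1 − 1.0041750^−120) = £318.34.
Lender B: monthly rate = 4.51%/12 = 0.0037583; payment = 30,000 × 0.0037583 / (1 − (1+0.0037583)^−120) = £311.06.
Monthly savings = £318.34 − £311.06 = £7.28.
Break-even = £250.00 / £7.28 = 34.34 → 35 months.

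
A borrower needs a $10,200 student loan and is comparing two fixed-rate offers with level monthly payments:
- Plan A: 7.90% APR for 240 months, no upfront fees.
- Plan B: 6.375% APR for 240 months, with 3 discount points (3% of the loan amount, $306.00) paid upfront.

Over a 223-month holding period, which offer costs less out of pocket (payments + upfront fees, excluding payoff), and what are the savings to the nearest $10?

Plan B by $1,790

Plan A: at 7.90% the monthly rate is 0.0065833, so the payment is 10,200 × 0.0065833 / (1 − 1.0065833^−240) = $84.68.
Plan B: at 6.375% the monthly rate is 0.0053125, so the payment is 10,200 × 0.0053125 / (1 − 1.0053125^−240) = $75.30.
Over 223 months: Plan A costs 223 × $84.68 = $18,883.64; Plan B costs 223 × $75.30 + $306.00 = $17,097.90.
Plan B is cheaper by $18,883.64 − $17,097.90 = $1,785.74.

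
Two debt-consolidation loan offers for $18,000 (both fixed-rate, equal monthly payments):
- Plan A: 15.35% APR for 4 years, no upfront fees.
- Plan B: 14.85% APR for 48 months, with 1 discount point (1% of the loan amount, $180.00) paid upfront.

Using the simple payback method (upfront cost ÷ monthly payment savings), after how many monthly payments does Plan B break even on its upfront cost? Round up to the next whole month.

40 months

Plan A: monthly rate = 15.35%/12 = 0.0127917; payment = 18,000 × 0.0127917 / (1 − (1+0.0127917)^−48) = $504.15.
Plan B: at 14.85% the monthly rate is 0.0123750, so the payment is 18,000 × 0.0123750 / (1 − 1.0123750^−48) = $499.59.
Monthly savings = $504.15 − $499.59 = $4.56.
Break-even = $180.00 / $4.56 = 39.47 → 40 months.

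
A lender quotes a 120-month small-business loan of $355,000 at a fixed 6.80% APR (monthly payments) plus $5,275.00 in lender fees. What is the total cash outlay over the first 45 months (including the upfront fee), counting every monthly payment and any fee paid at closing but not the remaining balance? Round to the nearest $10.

$189,120

Monthly rate = 6.8%/12 = 0.0056667; payment = 355,000 × 0.0056667 / (1 − (1+0.0056667)^−120) = $4,085.35.
Total outlay = 45 × $4,085.35 + $5,275.00 = $189,115.75.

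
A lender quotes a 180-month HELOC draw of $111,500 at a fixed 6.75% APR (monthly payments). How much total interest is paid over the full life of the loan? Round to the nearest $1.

Monthly rate = 6.75%/12 = 0.0056250; payment = 111,500 × 0.0056250 / (1 − (1+0.0056250)^−180) = $986.67.
Total paid = 180 × $986.67 = $177,600.60; interest = $177,600.60 − $111,500 = $66,100.60.

$66,101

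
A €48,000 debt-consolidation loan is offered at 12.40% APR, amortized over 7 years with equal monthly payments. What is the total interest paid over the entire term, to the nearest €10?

€24,040

At 12.40% the monthly rate is 0.0103333, so the payment is 48,000 × 0.0103333 / (1 − 1.0103333^−84) = €857.63.
Total paid = 84 × €857.63 = €72,040.92; interest = €72,040.92 − €48,000 = €24,040.92.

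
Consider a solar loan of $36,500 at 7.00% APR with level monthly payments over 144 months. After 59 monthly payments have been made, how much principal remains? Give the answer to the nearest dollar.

$25,099

With monthly rate i = 7%/12 = 0.0058333, the balance after k of n payments is P · [(1+i)^n − (1+i)^k] / [(1+i)^n − 1].
(1+0.0058333)^144 = 2.31072074 and (1+0.0058333)^59 = 1.40940374, so the balance is 36,500 × (2.31072074 − 1.40940374) / (2.31072074 − 1) = $25,099.22.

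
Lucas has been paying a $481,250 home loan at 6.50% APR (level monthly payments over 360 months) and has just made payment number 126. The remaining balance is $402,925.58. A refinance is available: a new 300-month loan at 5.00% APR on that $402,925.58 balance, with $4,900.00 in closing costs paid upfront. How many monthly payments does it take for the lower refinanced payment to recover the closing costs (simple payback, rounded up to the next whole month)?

Current payment = 481,250 × 6.5%/12 / (1 − (1+0.0054167)^−360) = $3,041.83.
Refinanced payment = 402,925.58 × 0.0041667 / (1 − (1+0.0041667)^−300) = $2,355.46.
Monthly savings = $3,041.83 − $2,355.46 = $686.37.
Break-even = $4,900.00 / $686.37 = 7.14 → 8 months.

8 months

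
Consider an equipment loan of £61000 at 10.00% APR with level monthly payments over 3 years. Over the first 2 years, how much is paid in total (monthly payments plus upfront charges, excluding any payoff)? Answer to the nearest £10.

Monthly rate = 10%/12 = 0.0083333; payment = 61,000 × 0.0083333 / (1 − (1+0.0083333)^−36) = £1,968.30.
Total outlay = 24 × £1,968.30 = £47,239.20.

£47,240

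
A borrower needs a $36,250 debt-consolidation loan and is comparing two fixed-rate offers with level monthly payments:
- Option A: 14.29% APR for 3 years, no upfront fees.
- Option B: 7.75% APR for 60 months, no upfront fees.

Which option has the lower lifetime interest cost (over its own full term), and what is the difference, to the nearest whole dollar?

Option B by $944

Option A: monthly rate = 14.29%/12 = 0.0119083; payment = 36,250 × 0.0119083 / (1 − (1+0.0119083)^−36) = $1,244.05.
Total interest on Option A = 36 × $1,244.05 − $36,250 = $8,535.80.
Option B: monthly rate = 7.75%/12 = 0.0064583; payment = 36,250 × 0.0064583 / (1 − (1+0.0064583)^−60) = $730.69.
Total interest on Option B = 60 × $730.69 − $36,250 = $7,591.40.
Option B is lower by $944.40.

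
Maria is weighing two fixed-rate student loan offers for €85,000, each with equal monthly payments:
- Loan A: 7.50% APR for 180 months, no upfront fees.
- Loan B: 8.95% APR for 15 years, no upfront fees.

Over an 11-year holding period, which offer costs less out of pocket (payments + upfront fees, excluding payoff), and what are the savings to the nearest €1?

Loan A by €9,456

Loan A: at 7.50% the monthly rate is 0.0062500, so the payment is 85,000 × 0.0062500 / (1 − 1.0062500^−180) = €787.96.
Loan B: at 8.95% the monthly rate is 0.0074583, so the payment is 85,000 × 0.0074583 / (1 − 1.0074583^−180) = €859.60.
Over 132 months: Loan A costs 132 × €787.96 = €104,010.72; Loan B costs 132 × €859.60 = €113,467.20.
Loan A is cheaper by €113,467.20 − €104,010.72 = €9,456.48.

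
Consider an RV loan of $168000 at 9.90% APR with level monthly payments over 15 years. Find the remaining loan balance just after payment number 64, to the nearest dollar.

$133,694

With monthly rate i = 9.9%/12 = 0.0082500, the balance after k of n payments is P · [(1+i)^n − (1+i)^k] / [(1+i)^n − 1].
(1+0.0082500)^180 = 4.38815058 and (1+0.0082500)^64 = 1.69186912, so the balance is 168,000 × (4.38815058 − 1.69186912) / (4.38815058 − 1) = $133,693.97.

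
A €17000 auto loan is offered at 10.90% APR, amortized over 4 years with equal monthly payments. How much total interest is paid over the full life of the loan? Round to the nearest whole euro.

€4,050

Monthly rate = 10.9%/12 = 0.0090833; payment = 17,000 × 0.0090833 / (1 − (1+0.0090833)^−48) = €438.55.
Total paid = 48 × €438.55 = €21,050.40; interest = €21,050.40 − €17,000 = €4,050.40.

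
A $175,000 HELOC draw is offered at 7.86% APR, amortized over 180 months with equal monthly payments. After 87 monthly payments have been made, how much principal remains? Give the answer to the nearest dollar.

$115,220

With monthly rate i = 7.86%/12 = 0.0065500, the balance after k of n payments is P · [(1+i)^n − (1+i)^k] / [(1+i)^n − 1].
(1+0.0065500)^180 = 3.23864669 and (1+0.0065500)^87 = 1.76471967, so the balance is 175,000 × (3.23864669 − 1.76471967) / (3.23864669 − 1) = $115,220.16.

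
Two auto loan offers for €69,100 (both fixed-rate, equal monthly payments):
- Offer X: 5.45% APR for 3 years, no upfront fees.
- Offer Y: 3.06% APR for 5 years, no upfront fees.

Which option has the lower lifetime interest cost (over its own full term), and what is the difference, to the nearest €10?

Offer Y by €450

Offer X: monthly rate = 5.45%/12 = 0.0045417; payment = 69,100 × 0.0045417 / (1 − (1+0.0045417)^−36) = €2,084.98.
Total interest on Offer X = 36 × €2,084.98 − €69,100 = €5,959.28.
Offer Y: monthly rate = 3.06%/12 = 0.0025500; payment = 69,100 × 0.0025500 / (1 − (1+0.0025500)^−60) = €1,243.48.
Total interest on Offer Y = 60 × €1,243.48 − €69,100 = €5,508.80.
Offer Y is lower by €450.48.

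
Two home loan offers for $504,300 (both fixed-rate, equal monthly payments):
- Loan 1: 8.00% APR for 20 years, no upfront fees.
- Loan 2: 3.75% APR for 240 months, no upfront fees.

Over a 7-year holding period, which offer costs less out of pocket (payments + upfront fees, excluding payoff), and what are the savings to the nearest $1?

Loan 1: monthly rate = 8%/12 = 0.0066667; payment = 504,300 × 0.0066667 / (1 − (1+0.0066667)^−240) = $4,218.17.
Loan 2: at 3.75% the monthly rate is 0.0031250, so the payment is 504,300 × 0.0031250 / (1 − 1.0031250^−240) = $2,989.94.
Over 84 months: Loan 1 costs 84 × $4,218.17 = $354,326.28; Loan 2 costs 84 × $2,989.94 = $251,154.96.
Loan 2 is cheaper by $354,326.28 − $251,154.96 = $103,171.32.

Loan 2 by $103,171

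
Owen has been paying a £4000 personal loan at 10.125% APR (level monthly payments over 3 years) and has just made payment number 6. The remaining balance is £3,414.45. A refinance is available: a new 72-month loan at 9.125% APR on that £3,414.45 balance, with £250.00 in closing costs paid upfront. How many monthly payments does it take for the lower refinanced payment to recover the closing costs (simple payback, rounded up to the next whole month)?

4 months

Current payment = 4,000 × 10.125%/12 / (1 − (1+0.0084375)^−36) = £129.30.
Refinanced payment = 3,414.45 × 0.0076042 / (1 − (1+0.0076042)^−72) = £61.76.
Monthly savings = £129.30 − £61.76 = £67.54.
Break-even = £250.00 / £67.54 = 3.70 → 4 months.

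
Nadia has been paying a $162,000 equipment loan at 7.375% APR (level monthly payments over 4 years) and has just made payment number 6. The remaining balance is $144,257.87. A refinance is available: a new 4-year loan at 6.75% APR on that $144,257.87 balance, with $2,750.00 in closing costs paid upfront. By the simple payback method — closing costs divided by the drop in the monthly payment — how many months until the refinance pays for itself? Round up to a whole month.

6 months

Current payment = 162,000 × 7.375%/12 / (1 − (1+0.0061458)^−48) = $3,907.54.
Refinanced payment = 144,257.87 × 0.0056250 / (1 − (1+0.0056250)^−48) = $3,437.73.
Monthly savings = $3,907.54 − $3,437.73 = $469.81.
Break-even = $2,750.00 / $469.81 = 5.85 → 6 months.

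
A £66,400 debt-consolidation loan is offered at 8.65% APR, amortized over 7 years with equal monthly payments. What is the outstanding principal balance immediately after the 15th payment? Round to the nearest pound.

£57,280

With monthly rate i = 8.65%/12 = 0.0072083, the balance after k of n payments is P · [(1+i)^n − (1+i)^k] / [(1+i)^n − 1].
(1+0.0072083)^84 = 1.82819311 and (1+0.0072083)^15 = 1.11375497, so the balance is 66,400 × (1.82819311 − 1.11375497) / (1.82819311 − 1) = £57,279.75.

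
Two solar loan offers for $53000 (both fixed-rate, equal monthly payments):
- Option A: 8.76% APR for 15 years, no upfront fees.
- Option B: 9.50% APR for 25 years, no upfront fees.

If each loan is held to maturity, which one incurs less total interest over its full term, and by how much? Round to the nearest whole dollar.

Option A by $43,514

Option A: monthly rate = 8.76%/12 = 0.0073000; payment = 53,000 × 0.0073000 / (1 − (1+0.0073000)^−180) = $530.02.
Total interest on Option A = 180 × $530.02 − $53,000 = $42,403.60.
Option B: monthly rate = 9.5%/12 = 0.0079167; payment = 53,000 × 0.0079167 / (1 − (1+0.0079167)^−300) = $463.06.
Total interest on Option B = 300 × $463.06 − $53,000 = $85,918.00.
Option A is lower by $43,514.40.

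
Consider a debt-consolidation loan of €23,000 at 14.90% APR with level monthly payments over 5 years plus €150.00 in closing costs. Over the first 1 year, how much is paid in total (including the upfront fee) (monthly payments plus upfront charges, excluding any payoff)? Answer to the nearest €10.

At 14.90% the monthly rate is 0.0124167, so the payment is 23,000 × 0.0124167 / (1 − 1.0124167^−60) = €545.96.
Total outlay = 12 × €545.96 + €150.00 = €6,701.52.

€6,700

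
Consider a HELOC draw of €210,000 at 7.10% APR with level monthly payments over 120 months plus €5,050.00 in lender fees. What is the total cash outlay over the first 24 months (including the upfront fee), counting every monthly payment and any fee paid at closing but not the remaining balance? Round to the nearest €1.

€63,829

At 7.10% the monthly rate is 0.0059167, so the payment is 210,000 × 0.0059167 / (1 − 1.0059167^−120) = €2,449.11.
Total outlay = 24 × €2,449.11 + €5,050.00 = €63,828.64.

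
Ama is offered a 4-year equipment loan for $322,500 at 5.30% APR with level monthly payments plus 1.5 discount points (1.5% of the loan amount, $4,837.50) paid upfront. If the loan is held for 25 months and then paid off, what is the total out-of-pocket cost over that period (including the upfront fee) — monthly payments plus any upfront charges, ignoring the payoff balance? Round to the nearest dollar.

$191,609

Monthly rate = 5.3%/12 = 0.0044167; payment = 322,500 × 0.0044167 / (1 − (1+0.0044167)^−48) = $7,470.85.
Total outlay = 25 × $7,470.85 + $4,837.50 = $191,608.75.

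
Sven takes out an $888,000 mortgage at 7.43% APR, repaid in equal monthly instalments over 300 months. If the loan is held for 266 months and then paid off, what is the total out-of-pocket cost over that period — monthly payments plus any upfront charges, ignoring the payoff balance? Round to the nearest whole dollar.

Monthly rate = 7.43%/12 = 0.0061917; payment = 888,000 × 0.0061917 / (1 − (1+0.0061917)^−300) = $6,521.86.
Total outlay = 266 × $6,521.86 = $1,734,814.76.

$1,734,815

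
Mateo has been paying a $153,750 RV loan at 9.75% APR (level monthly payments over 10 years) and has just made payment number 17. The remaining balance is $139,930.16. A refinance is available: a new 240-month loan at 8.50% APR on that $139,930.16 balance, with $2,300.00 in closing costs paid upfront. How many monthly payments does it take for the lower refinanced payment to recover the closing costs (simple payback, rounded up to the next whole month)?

3 months

Current payment = 153,750 × 9.75%/12 / (1 − (1+0.0081250)^−120) = $2,010.59.
Refinanced payment = 139,930.16 × 0.0070833 / (1 − (1+0.0070833)^−240) = $1,214.35.
Monthly savings = $2,010.59 − $1,214.35 = $796.24.
Break-even = $2,300.00 / $796.24 = 2.89 → 3 months.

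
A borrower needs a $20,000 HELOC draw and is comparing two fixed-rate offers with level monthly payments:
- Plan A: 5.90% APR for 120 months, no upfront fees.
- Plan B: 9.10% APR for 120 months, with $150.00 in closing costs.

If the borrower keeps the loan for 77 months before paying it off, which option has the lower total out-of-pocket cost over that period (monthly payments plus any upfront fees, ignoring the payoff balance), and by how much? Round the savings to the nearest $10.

Plan A by $2,720

Plan A: monthly rate = 5.9%/12 = 0.0049167; payment = 20,000 × 0.0049167 / (1 − (1+0.0049167)^−120) = $221.04.
Plan B: monthly rate = 9.1%/12 = 0.0075833; payment = 20,000 × 0.0075833 / (1 − (1+0.0075833)^−120) = $254.44.
Over 77 months: Plan A costs 77 × $221.04 = $17,020.08; Plan B costs 77 × $254.44 + $150.00 = $19,741.88.
Plan A is cheaper by $19,741.88 − $17,020.08 = $2,721.80.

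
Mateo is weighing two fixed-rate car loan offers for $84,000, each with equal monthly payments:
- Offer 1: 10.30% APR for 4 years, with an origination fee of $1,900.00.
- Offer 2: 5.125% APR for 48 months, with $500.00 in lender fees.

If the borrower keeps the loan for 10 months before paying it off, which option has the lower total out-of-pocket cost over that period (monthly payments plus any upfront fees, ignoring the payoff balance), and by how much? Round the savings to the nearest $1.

Offer 1: monthly rate = 10.3%/12 = 0.0085833; payment = 84,000 × 0.0085833 / (1 − (1+0.0085833)^−48) = $2,142.58.
Offer 2: monthly rate = 5.125%/12 = 0.0042708; payment = 84,000 × 0.0042708 / (1 − (1+0.0042708)^−48) = $1,939.22.
Over 10 months: Offer 1 costs 10 × $2,142.58 + $1,900.00 = $23,325.80; Offer 2 costs 10 × $1,939.22 + $500.00 = $19,892.20.
Offer 2 is cheaper by $23,325.80 − $19,892.20 = $3,433.60.

Offer 2 by $3,434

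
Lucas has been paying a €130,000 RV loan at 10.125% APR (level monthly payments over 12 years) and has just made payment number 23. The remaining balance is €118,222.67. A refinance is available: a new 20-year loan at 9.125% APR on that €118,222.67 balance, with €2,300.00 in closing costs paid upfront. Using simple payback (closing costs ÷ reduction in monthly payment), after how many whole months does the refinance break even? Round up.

Current payment = 130,000 × 10.125%/12 / (1 − (1+0.0084375)^−144) = €1,563.00.
Refinanced payment = 118,222.67 × 0.0076042 / (1 − (1+0.0076042)^−240) = €1,073.20.
Monthly savings = €1,563.00 − €1,073.20 = €489.80.
Break-even = €2,300.00 / €489.80 = 4.70 → 5 months.

5 months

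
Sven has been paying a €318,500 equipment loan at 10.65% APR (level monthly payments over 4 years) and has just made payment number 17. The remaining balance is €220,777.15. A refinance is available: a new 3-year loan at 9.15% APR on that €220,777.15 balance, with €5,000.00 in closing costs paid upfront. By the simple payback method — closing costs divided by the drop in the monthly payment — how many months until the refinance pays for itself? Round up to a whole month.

5 months

Current payment = 318,500 × 10.65%/12 / (1 − (1+0.0088750)^−48) = €8,177.77.
Refinanced payment = 220,777.15 × 0.0076250 / (1 − (1+0.0076250)^−36) = €7,036.08.
Monthly savings = €8,177.77 − €7,036.08 = €1,141.69.
Break-even = €5,000.00 / €1,141.69 = 4.38 → 5 months.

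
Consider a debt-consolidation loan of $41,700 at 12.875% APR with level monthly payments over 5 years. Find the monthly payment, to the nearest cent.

At 12.875% the monthly rate is 0.0107292, so the payment is 41,700 × 0.0107292 / (1 − 1.0107292^−60) = $946.14.

$946.14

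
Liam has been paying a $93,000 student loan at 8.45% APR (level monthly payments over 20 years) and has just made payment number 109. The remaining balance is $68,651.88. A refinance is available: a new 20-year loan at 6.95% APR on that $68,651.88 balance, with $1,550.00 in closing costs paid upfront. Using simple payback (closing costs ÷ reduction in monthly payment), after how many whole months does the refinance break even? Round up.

Current payment = 93,000 × 8.45%/12 / (1 − (1+0.0070417)^−240) = $804.13.
Refinanced payment = 68,651.88 × 0.0057917 / (1 − (1+0.0057917)^−240) = $530.20.
Monthly savings = $804.13 − $530.20 = $273.93.
Break-even = $1,550.00 / $273.93 = 5.66 → 6 months.

6 months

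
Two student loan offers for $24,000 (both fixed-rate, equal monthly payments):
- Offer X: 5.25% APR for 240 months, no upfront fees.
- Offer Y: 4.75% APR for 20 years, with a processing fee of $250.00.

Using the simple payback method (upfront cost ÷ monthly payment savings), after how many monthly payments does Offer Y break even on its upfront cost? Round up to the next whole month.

38 months

Offer X: monthly rate = 5.25%/12 = 0.0043750; payment = 24,000 × 0.0043750 / (1 − (1+0.0043750)^−240) = $161.72.
Offer Y: at 4.75% the monthly rate is 0.0039583, so the payment is 24,000 × 0.0039583 / (1 − 1.0039583^−240) = $155.09.
Monthly savings = $161.72 − $155.09 = $6.63.
Break-even = $250.00 / $6.63 = 37.71 → 38 months.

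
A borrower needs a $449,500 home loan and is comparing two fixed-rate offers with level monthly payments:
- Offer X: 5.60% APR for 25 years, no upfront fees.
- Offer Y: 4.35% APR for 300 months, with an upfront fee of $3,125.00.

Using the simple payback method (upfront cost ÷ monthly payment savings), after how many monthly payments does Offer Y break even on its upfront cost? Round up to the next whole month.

10 months

Offer X: monthly rate = 5.6%/12 = 0.0046667; payment = 449,500 × 0.0046667 / (1 − (1+0.0046667)^−300) = $2,787.23.
Offer Y: at 4.35% the monthly rate is 0.0036250, so the payment is 449,500 × 0.0036250 / (1 − 1.0036250^−300) = $2,460.35.
Monthly savings = $2,787.23 − $2,460.35 = $326.88.
Break-even = $3,125.00 / $326.88 = 9.56 → 10 months.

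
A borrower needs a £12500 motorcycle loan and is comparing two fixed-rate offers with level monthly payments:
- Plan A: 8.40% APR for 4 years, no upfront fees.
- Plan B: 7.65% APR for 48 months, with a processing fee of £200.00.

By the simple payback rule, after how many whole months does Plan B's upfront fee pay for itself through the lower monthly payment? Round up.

Plan A: at 8.40% the monthly rate is 0.0070000, so the payment is 12,500 × 0.0070000 / (1 − 1.0070000^−48) = £307.51.
Plan B: monthly rate = 7.65%/12 = 0.0063750; payment = 12,500 × 0.0063750 / (1 − (1+0.0063750)^−48) = £303.11.
Monthly savings = £307.51 − £303.11 = £4.40.
Break-even = £200.00 / £4.40 = 45.45 → 46 months.

46 months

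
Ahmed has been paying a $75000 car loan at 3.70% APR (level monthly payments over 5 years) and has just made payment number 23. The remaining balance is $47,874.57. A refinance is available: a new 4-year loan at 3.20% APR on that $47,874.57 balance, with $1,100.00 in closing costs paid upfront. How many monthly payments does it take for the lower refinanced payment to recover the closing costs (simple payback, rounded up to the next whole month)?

4 months

Current payment = 75,000 × 3.7%/12 / (1 − (1+0.0030833)^−60) = $1,371.11.
Refinanced payment = 47,874.57 × 0.0026667 / (1 − (1+0.0026667)^−48) = $1,063.91.
Monthly savings = $1,371.11 − $1,063.91 = $307.20.
Break-even = $1,100.00 / $307.20 = 3.58 → 4 months.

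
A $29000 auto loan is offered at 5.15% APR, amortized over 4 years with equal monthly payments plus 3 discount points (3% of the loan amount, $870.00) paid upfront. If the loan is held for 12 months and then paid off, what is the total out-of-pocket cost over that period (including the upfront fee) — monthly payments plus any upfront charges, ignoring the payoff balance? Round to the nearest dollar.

At 5.15% the monthly rate is 0.0042917, so the payment is 29,000 × 0.0042917 / (1 − 1.0042917^−48) = $669.82.
Total outlay = 12 × $669.82 + $870.00 = $8,907.84.

$8,908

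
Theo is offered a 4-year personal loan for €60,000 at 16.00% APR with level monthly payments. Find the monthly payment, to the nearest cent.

At 16.00% the monthly rate is 0.0133333, so the payment is 60,000 × 0.0133333 / (1 − 1.0133333^−48) = €1,700.42.

€1,700.42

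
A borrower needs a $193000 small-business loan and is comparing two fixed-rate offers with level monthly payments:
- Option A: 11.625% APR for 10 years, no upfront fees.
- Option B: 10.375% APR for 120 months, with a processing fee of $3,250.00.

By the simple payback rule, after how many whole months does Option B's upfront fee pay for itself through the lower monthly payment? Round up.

24 months

Option A: monthly rate = 11.625%/12 = 0.0096875; payment = 193,000 × 0.0096875 / (1 − (1+0.0096875)^−120) = $2,727.31.
Option B: monthly rate = 10.375%/12 = 0.0086458; payment = 193,000 × 0.0086458 / (1 − (1+0.0086458)^−120) = $2,590.76.
Monthly savings = $2,727.31 − $2,590.76 = $136.55.
Break-even = $3,250.00 / $136.55 = 23.80 → 24 months.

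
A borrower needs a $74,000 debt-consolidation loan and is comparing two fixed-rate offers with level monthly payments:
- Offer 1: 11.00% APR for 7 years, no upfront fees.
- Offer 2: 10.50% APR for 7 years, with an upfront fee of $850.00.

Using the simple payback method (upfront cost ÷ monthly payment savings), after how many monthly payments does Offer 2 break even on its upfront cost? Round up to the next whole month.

Offer 1: monthly rate = 11%/12 = 0.0091667; payment = 74,000 × 0.0091667 / (1 − (1+0.0091667)^−84) = $1,267.06.
Offer 2: monthly rate = 10.5%/12 = 0.0087500; payment = 74,000 × 0.0087500 / (1 − (1+0.0087500)^−84) = $1,247.69.
Monthly savings = $1,267.06 − $1,247.69 = $19.37.
Break-even = $850.00 / $19.37 = 43.88 → 44 months.

44 months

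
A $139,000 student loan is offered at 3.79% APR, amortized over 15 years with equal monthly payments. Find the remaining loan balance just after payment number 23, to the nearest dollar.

With monthly rate i = 3.79%/12 = 0.0031583, the balance after k of n payments is P · [(1+i)^n − (1+i)^k] / [(1+i)^n − 1].
(1+0.0031583)^180 = 1.76403558 and (1+0.0031583)^23 = 1.07522205, so the balance is 139,000 × (1.76403558 − 1.07522205) / (1.76403558 − 1) = $125,314.95.

$125,315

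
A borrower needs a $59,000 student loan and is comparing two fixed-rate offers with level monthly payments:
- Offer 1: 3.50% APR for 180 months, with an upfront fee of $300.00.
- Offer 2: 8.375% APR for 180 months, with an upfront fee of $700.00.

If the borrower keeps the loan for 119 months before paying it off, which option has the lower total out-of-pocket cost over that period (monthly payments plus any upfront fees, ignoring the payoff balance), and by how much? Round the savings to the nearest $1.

Offer 1 by $18,833

Offer 1: at 3.50% the monthly rate is 0.0029167, so the payment is 59,000 × 0.0029167 / (1 − 1.0029167^−180) = $421.78.
Offer 2: at 8.375% the monthly rate is 0.0069792, so the payment is 59,000 × 0.0069792 / (1 − 1.0069792^−180) = $576.68.
Over 119 months: Offer 1 costs 119 × $421.78 + $300.00 = $50,491.82; Offer 2 costs 119 × $576.68 + $700.00 = $69,324.92.
Offer 1 is cheaper by $69,324.92 − $50,491.82 = $18,833.10.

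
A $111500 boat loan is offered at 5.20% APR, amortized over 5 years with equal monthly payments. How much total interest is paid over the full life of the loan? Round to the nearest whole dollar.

$15,362

Monthly rate = 5.2%/12 = 0.0043333; payment = 111,500 × 0.0043333 / (1 − (1+0.0043333)^−60) = $2,114.37.
Total paid = 60 × $2,114.37 = $126,862.20; interest = $126,862.20 − $111,500 = $15,362.20.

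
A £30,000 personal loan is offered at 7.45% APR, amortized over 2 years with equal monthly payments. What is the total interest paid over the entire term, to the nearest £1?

Monthly rate = 7.45%/12 = 0.0062083; payment = 30,000 × 0.0062083 / (1 − (1+0.0062083)^−24) = £1,349.31.
Total paid = 24 × £1,349.31 = £32,383.44; interest = £32,383.44 − £30,000 = £2,383.44.

£2,383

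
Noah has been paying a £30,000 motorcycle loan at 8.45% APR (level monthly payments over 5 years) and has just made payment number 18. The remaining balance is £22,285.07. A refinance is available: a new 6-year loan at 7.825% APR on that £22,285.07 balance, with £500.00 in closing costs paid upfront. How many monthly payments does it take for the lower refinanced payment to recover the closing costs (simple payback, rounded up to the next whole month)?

Current payment = 30,000 × 8.45%/12 / (1 − (1+0.0070417)^−60) = £614.77.
Refinanced payment = 22,285.07 × 0.0065208 / (1 − (1+0.0065208)^−72) = £388.83.
Monthly savings = £614.77 − £388.83 = £225.94.
Break-even = £500.00 / £225.94 = 2.21 → 3 months.

3 months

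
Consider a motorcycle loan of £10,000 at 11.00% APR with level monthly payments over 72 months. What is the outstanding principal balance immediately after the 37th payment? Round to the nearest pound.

£5,677

With monthly rate i = 11%/12 = 0.0091667, the balance after k of n payments is P · [(1+i)^n − (1+i)^k] / [(1+i)^n − 1].
(1+0.0091667)^72 = 1.92898385 and (1+0.0091667)^37 = 1.40161002, so the balance is 10,000 × (1.92898385 − 1.40161002) / (1.92898385 − 1) = £5,676.89.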